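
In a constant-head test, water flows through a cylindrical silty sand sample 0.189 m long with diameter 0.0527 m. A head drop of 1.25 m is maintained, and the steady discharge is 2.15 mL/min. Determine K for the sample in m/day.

Cross-sectional area A = π·(d/2)² = π × (0.0527/2)² = 0.002181 m².
Convert discharge: 2.15 mL/min = 3.583e-08 m³/s.
Darcy's law rearranged: K = Q·L / (A·Δh) = 3.583e-08 × 0.189 / (0.002181 × 1.25) = 2.484e-06 m/s = 0.2146 m/day.

0.215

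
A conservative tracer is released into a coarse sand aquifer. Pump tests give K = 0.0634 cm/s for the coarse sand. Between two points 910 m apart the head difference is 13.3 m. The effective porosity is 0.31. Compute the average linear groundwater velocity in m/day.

2.58

Convert K: 0.0634 cm/s × 864 = 54.78 m/day.
Hydraulic gradient i = Δh / L = 13.3 / 910 = 0.01462.
Darcy flux q = K · i = 54.78 × 0.01462 = 0.8006 m/day.
Seepage velocity v = q / n_e = 0.8006 / 0.31 = 2.583 m/day.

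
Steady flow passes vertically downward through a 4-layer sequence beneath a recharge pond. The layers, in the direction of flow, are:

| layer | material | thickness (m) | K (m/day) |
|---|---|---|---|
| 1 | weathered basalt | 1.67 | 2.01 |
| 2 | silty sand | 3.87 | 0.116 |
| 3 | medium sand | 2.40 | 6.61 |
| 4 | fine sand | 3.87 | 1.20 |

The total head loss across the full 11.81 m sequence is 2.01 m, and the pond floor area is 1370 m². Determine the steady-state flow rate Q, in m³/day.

72.9

Flow is perpendicular to layering, so the layers act in series and the equivalent K is the thickness-weighted harmonic mean.
Total thickness L = 1.67 + 3.87 + 2.40 + 3.87 = 11.81 m.
Σ(b_i/K_i) = 1.67/2.01 + 3.87/0.116 + 2.40/6.61 + 3.87/1.20 = 37.78 d.
K_eq = L / Σ(b_i/K_i) = 11.81 / 37.78 = 0.3126 m/day.
Q = K_eq · A · (Δh/L) = 0.3126 × 1370 × (2.01/11.81) = 72.89 m³/day.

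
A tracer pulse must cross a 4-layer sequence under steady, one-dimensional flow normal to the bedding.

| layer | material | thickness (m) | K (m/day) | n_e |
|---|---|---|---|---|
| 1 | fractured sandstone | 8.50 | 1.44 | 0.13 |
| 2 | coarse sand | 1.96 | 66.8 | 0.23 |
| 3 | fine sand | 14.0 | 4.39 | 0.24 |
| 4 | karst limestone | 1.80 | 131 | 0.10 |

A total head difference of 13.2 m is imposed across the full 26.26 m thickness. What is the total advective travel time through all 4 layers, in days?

With flow normal to the layers, continuity requires the same specific discharge q through every layer.
Σ(b_i/K_i) = 8.50/1.44 + 1.96/66.8 + 14.0/4.39 + 1.80/131 = 9.135 d.
q = Δh / Σ(b_i/K_i) = 13.2 / 9.135 = 1.445 m/day.
In each layer the seepage velocity is v_i = q/n_i, so the layer transit time is t_i = b_i·n_i / q:
  layer 1 (fractured sandstone): t_1 = 8.50 × 0.13 / 1.445 = 0.7647 d
  layer 2 (coarse sand): t_2 = 1.96 × 0.23 / 1.445 = 0.3120 d
  layer 3 (fine sand): t_3 = 14.0 × 0.24 / 1.445 = 2.325 d
  layer 4 (karst limestone): t_4 = 1.80 × 0.10 / 1.445 = 0.1246 d
Total t = Σ t_i = 3.526 days.

3.53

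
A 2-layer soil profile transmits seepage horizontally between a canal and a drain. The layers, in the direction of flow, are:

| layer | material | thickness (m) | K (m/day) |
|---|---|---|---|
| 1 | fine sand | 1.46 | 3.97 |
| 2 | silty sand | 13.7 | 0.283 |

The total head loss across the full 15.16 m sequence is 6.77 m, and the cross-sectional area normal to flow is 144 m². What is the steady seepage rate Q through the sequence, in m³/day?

20.0

Flow is perpendicular to layering, so the layers act in series and the equivalent K is the thickness-weighted harmonic mean.
Total thickness L = 1.46 + 13.7 = 15.16 m.
Σ(b_i/K_i) = 1.46/3.97 + 13.7/0.283 = 48.78 d.
K_eq = L / Σ(b_i/K_i) = 15.16 / 48.78 = 0.3108 m/day.
Q = K_eq · A · (Δh/L) = 0.3108 × 144 × (6.77/15.16) = 19.99 m³/day.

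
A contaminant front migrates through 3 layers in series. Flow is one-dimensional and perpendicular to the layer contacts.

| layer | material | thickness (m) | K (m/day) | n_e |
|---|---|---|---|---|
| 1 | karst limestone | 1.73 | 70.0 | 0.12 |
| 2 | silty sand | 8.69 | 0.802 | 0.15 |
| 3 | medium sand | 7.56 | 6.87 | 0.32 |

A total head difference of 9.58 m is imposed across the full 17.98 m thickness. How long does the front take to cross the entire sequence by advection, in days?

With flow normal to the layers, continuity requires the same specific discharge q through every layer.
Σ(b_i/K_i) = 1.73/70.0 + 8.69/0.802 + 7.56/6.87 = 11.96 d.
q = Δh / Σ(b_i/K_i) = 9.58 / 11.96 = 0.8010 m/day.
In each layer the seepage velocity is v_i = q/n_i, so the layer transit time is t_i = b_i·n_i / q:
  layer 1 (karst limestone): t_1 = 1.73 × 0.12 / 0.8010 = 0.2592 d
  layer 2 (silty sand): t_2 = 8.69 × 0.15 / 0.8010 = 1.627 d
  layer 3 (medium sand): t_3 = 7.56 × 0.32 / 0.8010 = 3.020 d
Total t = Σ t_i = 4.907 days.

4.91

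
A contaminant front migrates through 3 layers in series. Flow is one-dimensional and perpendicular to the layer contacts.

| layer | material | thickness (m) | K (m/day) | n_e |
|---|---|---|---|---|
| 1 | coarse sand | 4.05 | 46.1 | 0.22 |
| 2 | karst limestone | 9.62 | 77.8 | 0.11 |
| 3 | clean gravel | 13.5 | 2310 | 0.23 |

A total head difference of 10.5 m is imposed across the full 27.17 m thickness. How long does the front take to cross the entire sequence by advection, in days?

With flow normal to the layers, continuity requires the same specific discharge q through every layer.
Σ(b_i/K_i) = 4.05/46.1 + 9.62/77.8 + 13.5/2310 = 0.2173 d.
q = Δh / Σ(b_i/K_i) = 10.5 / 0.2173 = 48.31 m/day.
In each layer the seepage velocity is v_i = q/n_i, so the layer transit time is t_i = b_i·n_i / q:
  layer 1 (coarse sand): t_1 = 4.05 × 0.22 / 48.31 = 0.01844 d
  layer 2 (karst limestone): t_2 = 9.62 × 0.11 / 48.31 = 0.02190 d
  layer 3 (clean gravel): t_3 = 13.5 × 0.23 / 48.31 = 0.06427 d
Total t = Σ t_i = 0.1046 days.

0.105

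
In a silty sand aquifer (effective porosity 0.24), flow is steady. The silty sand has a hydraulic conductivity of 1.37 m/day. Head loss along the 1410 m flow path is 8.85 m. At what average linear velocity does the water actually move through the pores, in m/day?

0.0358

Hydraulic gradient i = Δh / L = 8.85 / 1410 = 0.006277.
Darcy flux q = K · i = 1.370 × 0.006277 = 0.008599 m/day.
Seepage velocity v = q / n_e = 0.008599 / 0.24 = 0.03583 m/day.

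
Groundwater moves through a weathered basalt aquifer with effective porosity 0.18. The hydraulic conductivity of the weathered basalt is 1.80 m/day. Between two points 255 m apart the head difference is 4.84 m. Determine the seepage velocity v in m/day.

0.190

Hydraulic gradient i = Δh / L = 4.84 / 255 = 0.01898.
Darcy flux q = K · i = 1.800 × 0.01898 = 0.03416 m/day.
Seepage velocity v = q / n_e = 0.03416 / 0.18 = 0.1898 m/day.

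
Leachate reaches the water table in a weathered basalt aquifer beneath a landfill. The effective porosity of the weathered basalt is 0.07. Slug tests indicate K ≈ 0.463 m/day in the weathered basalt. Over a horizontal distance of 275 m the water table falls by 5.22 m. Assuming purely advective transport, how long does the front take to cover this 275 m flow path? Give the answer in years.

Hydraulic gradient i = Δh / L = 5.22 / 275 = 0.01898.
Darcy flux q = K · i = 0.4630 × 0.01898 = 0.008789 m/day.
Seepage velocity v = q / n_e = 0.008789 / 0.07 = 0.1256 m/day.
Travel time t = L / v = 275 / 0.1256 = 2190 days = 5.997 years.

6.00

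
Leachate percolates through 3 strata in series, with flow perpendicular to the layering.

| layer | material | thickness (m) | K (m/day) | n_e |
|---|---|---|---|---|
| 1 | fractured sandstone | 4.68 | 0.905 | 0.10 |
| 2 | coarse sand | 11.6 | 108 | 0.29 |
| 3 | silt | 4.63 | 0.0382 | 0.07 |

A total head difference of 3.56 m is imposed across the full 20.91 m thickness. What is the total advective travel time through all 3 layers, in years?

With flow normal to the layers, continuity requires the same specific discharge q through every layer.
Σ(b_i/K_i) = 4.68/0.905 + 11.6/108 + 4.63/0.0382 = 126.5 d.
q = Δh / Σ(b_i/K_i) = 3.56 / 126.5 = 0.02815 m/day.
In each layer the seepage velocity is v_i = q/n_i, so the layer transit time is t_i = b_i·n_i / q:
  layer 1 (fractured sandstone): t_1 = 4.68 × 0.10 / 0.02815 = 16.63 d
  layer 2 (coarse sand): t_2 = 11.6 × 0.29 / 0.02815 = 119.5 d
  layer 3 (silt): t_3 = 4.63 × 0.07 / 0.02815 = 11.51 d
Total t = Σ t_i = 147.7 days = 0.4043 years.

0.404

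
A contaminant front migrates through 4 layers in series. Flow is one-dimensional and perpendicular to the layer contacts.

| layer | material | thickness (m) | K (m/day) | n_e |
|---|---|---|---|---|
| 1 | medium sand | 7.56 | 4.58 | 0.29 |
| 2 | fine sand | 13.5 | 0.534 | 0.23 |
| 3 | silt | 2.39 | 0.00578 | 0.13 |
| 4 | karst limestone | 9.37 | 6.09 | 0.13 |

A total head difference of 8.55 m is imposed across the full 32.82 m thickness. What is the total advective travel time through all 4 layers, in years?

0.966

With flow normal to the layers, continuity requires the same specific discharge q through every layer.
Σ(b_i/K_i) = 7.56/4.58 + 13.5/0.534 + 2.39/0.00578 + 9.37/6.09 = 442.0 d.
q = Δh / Σ(b_i/K_i) = 8.55 / 442.0 = 0.01935 m/day.
In each layer the seepage velocity is v_i = q/n_i, so the layer transit time is t_i = b_i·n_i / q:
  layer 1 (medium sand): t_1 = 7.56 × 0.29 / 0.01935 = 113.3 d
  layer 2 (fine sand): t_2 = 13.5 × 0.23 / 0.01935 = 160.5 d
  layer 3 (silt): t_3 = 2.39 × 0.13 / 0.01935 = 16.06 d
  layer 4 (karst limestone): t_4 = 9.37 × 0.13 / 0.01935 = 62.97 d
Total t = Σ t_i = 352.9 days = 0.9661 years.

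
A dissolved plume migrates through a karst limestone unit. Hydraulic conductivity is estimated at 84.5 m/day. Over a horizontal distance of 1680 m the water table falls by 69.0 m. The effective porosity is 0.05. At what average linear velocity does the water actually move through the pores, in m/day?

69.4

Hydraulic gradient i = Δh / L = 69.0 / 1680 = 0.04107.
Darcy flux q = K · i = 84.50 × 0.04107 = 3.471 m/day.
Seepage velocity v = q / n_e = 3.471 / 0.05 = 69.41 m/day.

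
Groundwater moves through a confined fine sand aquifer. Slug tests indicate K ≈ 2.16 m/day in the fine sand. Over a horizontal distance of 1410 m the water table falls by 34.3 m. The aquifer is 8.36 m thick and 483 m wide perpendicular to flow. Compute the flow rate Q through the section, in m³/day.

212

Cross-sectional area A = 483 × 8.36 = 4038 m².
Hydraulic gradient i = Δh / L = 34.3 / 1410 = 0.02433.
Darcy's law: Q = K · A · i = 2.160 × 4038 × 0.02433 = 212.2 m³/day.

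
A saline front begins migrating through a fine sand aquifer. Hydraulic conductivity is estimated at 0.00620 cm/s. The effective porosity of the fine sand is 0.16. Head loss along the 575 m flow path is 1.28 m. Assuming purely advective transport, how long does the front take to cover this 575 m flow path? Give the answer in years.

21.1

Convert K: 0.00620 cm/s × 864 = 5.357 m/day.
Hydraulic gradient i = Δh / L = 1.28 / 575 = 0.002226.
Darcy flux q = K · i = 5.357 × 0.002226 = 0.01192 m/day.
Seepage velocity v = q / n_e = 0.01192 / 0.16 = 0.07453 m/day.
Travel time t = L / v = 575 / 0.07453 = 7715 days = 21.12 years.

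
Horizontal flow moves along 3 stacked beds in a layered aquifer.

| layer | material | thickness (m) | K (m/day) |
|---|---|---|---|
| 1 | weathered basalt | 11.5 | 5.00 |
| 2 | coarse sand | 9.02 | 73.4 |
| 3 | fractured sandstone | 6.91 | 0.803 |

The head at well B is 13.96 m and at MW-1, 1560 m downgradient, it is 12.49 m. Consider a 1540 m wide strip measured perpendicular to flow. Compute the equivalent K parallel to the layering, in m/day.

26.4

Flow is parallel to layering, so each bed carries its own Darcy discharge and the transmissivities add.
Σ(K_i·b_i) = 5.00×11.5 + 73.4×9.02 + 0.803×6.91 = 725.1 m²/day.
Total thickness b = 27.43 m, so K_eq = Σ(K_i·b_i)/b = 26.44 m/day.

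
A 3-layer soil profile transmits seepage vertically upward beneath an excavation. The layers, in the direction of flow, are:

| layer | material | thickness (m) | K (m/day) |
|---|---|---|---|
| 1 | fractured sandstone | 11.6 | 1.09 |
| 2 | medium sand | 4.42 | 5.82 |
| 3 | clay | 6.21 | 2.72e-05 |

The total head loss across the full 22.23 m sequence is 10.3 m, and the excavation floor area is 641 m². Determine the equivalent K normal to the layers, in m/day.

9.74e-05

Flow is perpendicular to layering, so the layers act in series and the equivalent K is the thickness-weighted harmonic mean.
Total thickness L = 11.6 + 4.42 + 6.21 = 22.23 m.
Σ(b_i/K_i) = 11.6/1.09 + 4.42/5.82 + 6.21/2.72e-05 = 2.283e+05 d.
K_eq = L / Σ(b_i/K_i) = 22.23 / 2.283e+05 = 9.736e-05 m/day.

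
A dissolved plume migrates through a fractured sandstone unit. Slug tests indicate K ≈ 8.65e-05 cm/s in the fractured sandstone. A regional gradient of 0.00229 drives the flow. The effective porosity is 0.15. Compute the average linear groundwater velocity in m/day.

0.00114

Convert K: 8.65e-05 cm/s × 864 = 0.07474 m/day.
Hydraulic gradient i = 0.00229.
Darcy flux q = K · i = 0.07474 × 0.002290 = 0.0001711 m/day.
Seepage velocity v = q / n_e = 0.0001711 / 0.15 = 0.001141 m/day.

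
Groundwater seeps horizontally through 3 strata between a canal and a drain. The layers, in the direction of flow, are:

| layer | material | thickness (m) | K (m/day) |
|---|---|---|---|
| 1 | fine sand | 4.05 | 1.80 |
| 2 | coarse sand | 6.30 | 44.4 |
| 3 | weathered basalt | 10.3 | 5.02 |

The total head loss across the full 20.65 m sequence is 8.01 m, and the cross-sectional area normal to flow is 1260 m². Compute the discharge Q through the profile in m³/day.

2270

Flow is perpendicular to layering, so the layers act in series and the equivalent K is the thickness-weighted harmonic mean.
Total thickness L = 4.05 + 6.30 + 10.3 = 20.65 m.
Σ(b_i/K_i) = 4.05/1.80 + 6.30/44.4 + 10.3/5.02 = 4.444 d.
K_eq = L / Σ(b_i/K_i) = 20.65 / 4.444 = 4.647 m/day.
Q = K_eq · A · (Δh/L) = 4.647 × 1260 × (8.01/20.65) = 2271 m³/day.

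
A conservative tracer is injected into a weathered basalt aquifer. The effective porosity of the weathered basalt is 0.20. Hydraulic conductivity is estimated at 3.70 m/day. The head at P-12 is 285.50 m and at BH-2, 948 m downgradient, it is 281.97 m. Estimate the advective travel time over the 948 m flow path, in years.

37.7

Hydraulic gradient i = (285.50 − 281.97) / 948 = 3.53 / 948 = 0.003724.
Darcy flux q = K · i = 3.700 × 0.003724 = 0.01378 m/day.
Seepage velocity v = q / n_e = 0.01378 / 0.20 = 0.06889 m/day.
Travel time t = L / v = 948 / 0.06889 = 13762 days = 37.68 years.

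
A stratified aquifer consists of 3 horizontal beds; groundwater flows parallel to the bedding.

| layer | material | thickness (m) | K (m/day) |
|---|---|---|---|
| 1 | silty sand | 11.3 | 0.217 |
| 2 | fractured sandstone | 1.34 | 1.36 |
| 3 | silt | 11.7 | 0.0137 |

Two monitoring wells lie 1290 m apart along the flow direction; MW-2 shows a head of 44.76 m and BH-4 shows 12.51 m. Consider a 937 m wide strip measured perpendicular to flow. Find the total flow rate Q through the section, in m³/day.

104

Flow is parallel to layering, so each bed carries its own Darcy discharge and the transmissivities add.
Σ(K_i·b_i) = 0.217×11.3 + 1.36×1.34 + 0.0137×11.7 = 4.435 m²/day.
Hydraulic gradient i = (44.76 − 12.51) / 1290 = 32.25 / 1290 = 0.02500.
Q = Σ(K_i·b_i) · W · i = 4.435 × 937 × 0.02500 = 103.9 m³/day.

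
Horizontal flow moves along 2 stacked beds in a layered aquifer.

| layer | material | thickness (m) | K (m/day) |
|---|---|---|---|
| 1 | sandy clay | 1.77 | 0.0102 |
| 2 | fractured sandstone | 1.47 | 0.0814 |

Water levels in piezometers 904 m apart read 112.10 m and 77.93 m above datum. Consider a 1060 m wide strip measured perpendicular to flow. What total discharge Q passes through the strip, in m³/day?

Flow is parallel to layering, so each bed carries its own Darcy discharge and the transmissivities add.
Σ(K_i·b_i) = 0.0102×1.77 + 0.0814×1.47 = 0.1377 m²/day.
Hydraulic gradient i = (112.10 − 77.93) / 904 = 34.17 / 904 = 0.03780.
Q = Σ(K_i·b_i) · W · i = 0.1377 × 1060 × 0.03780 = 5.518 m³/day.

5.52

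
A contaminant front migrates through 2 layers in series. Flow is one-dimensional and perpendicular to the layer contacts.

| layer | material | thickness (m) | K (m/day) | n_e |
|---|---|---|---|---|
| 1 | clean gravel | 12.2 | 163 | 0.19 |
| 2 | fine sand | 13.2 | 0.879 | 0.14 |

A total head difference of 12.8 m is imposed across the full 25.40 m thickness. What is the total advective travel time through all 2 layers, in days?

With flow normal to the layers, continuity requires the same specific discharge q through every layer.
Σ(b_i/K_i) = 12.2/163 + 13.2/0.879 = 15.09 d.
q = Δh / Σ(b_i/K_i) = 12.8 / 15.09 = 0.8481 m/day.
In each layer the seepage velocity is v_i = q/n_i, so the layer transit time is t_i = b_i·n_i / q:
  layer 1 (clean gravel): t_1 = 12.2 × 0.19 / 0.8481 = 2.733 d
  layer 2 (fine sand): t_2 = 13.2 × 0.14 / 0.8481 = 2.179 d
Total t = Σ t_i = 4.912 days.

4.91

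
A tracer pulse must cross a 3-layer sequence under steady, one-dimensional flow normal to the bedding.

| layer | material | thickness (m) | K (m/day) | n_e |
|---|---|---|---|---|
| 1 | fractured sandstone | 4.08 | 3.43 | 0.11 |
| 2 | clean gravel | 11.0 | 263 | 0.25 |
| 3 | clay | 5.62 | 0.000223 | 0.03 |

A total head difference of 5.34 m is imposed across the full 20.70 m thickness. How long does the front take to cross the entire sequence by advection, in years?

43.5

With flow normal to the layers, continuity requires the same specific discharge q through every layer.
Σ(b_i/K_i) = 4.08/3.43 + 11.0/263 + 5.62/0.000223 = 25203 d.
q = Δh / Σ(b_i/K_i) = 5.34 / 25203 = 0.0002119 m/day.
In each layer the seepage velocity is v_i = q/n_i, so the layer transit time is t_i = b_i·n_i / q:
  layer 1 (fractured sandstone): t_1 = 4.08 × 0.11 / 0.0002119 = 2118 d
  layer 2 (clean gravel): t_2 = 11.0 × 0.25 / 0.0002119 = 12979 d
  layer 3 (clay): t_3 = 5.62 × 0.03 / 0.0002119 = 795.7 d
Total t = Σ t_i = 15893 days = 43.51 years.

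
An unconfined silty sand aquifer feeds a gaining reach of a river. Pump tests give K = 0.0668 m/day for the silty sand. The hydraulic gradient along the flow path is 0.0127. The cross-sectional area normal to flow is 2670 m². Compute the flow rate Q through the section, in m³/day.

2.27

Hydraulic gradient i = 0.0127.
Darcy's law: Q = K · A · i = 0.06680 × 2670 × 0.01270 = 2.265 m³/day.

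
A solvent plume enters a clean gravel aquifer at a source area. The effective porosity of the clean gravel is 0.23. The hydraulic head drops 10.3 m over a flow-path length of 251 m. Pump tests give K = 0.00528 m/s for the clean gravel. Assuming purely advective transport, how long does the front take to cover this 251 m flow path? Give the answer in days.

3.08

Convert K: 0.00528 m/s × 86400 = 456.2 m/day.
Hydraulic gradient i = Δh / L = 10.3 / 251 = 0.04104.
Darcy flux q = K · i = 456.2 × 0.04104 = 18.72 m/day.
Seepage velocity v = q / n_e = 18.72 / 0.23 = 81.39 m/day.
Travel time t = L / v = 251 / 81.39 = 3.084 days.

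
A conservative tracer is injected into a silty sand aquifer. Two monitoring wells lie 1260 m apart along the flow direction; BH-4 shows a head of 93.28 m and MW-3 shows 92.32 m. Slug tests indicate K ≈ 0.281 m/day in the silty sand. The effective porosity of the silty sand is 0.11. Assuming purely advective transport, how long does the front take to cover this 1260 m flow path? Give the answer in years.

Hydraulic gradient i = (93.28 − 92.32) / 1260 = 0.96 / 1260 = 0.0007619.
Darcy flux q = K · i = 0.2810 × 0.0007619 = 0.0002141 m/day.
Seepage velocity v = q / n_e = 0.0002141 / 0.11 = 0.001946 m/day.
Travel time t = L / v = 1260 / 0.001946 = 6.474e+05 days = 1772 years.

1770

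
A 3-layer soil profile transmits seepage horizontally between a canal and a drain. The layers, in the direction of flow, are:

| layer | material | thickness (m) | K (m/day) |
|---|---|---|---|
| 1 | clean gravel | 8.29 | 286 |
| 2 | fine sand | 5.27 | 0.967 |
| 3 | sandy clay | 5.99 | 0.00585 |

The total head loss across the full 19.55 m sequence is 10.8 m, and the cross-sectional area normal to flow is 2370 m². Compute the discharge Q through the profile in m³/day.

Flow is perpendicular to layering, so the layers act in series and the equivalent K is the thickness-weighted harmonic mean.
Total thickness L = 8.29 + 5.27 + 5.99 = 19.55 m.
Σ(b_i/K_i) = 8.29/286 + 5.27/0.967 + 5.99/0.00585 = 1029 d.
K_eq = L / Σ(b_i/K_i) = 19.55 / 1029 = 0.01899 m/day.
Q = K_eq · A · (Δh/L) = 0.01899 × 2370 × (10.8/19.55) = 24.86 m³/day.

24.9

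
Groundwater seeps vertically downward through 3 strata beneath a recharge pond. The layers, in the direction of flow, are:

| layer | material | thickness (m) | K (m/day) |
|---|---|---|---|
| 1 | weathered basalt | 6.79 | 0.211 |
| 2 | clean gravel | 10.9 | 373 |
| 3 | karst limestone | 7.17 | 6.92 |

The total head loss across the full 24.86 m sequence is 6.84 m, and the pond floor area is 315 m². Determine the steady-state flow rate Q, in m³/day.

64.8

Flow is perpendicular to layering, so the layers act in series and the equivalent K is the thickness-weighted harmonic mean.
Total thickness L = 6.79 + 10.9 + 7.17 = 24.86 m.
Σ(b_i/K_i) = 6.79/0.211 + 10.9/373 + 7.17/6.92 = 33.25 d.
K_eq = L / Σ(b_i/K_i) = 24.86 / 33.25 = 0.7478 m/day.
Q = K_eq · A · (Δh/L) = 0.7478 × 315 × (6.84/24.86) = 64.81 m³/day.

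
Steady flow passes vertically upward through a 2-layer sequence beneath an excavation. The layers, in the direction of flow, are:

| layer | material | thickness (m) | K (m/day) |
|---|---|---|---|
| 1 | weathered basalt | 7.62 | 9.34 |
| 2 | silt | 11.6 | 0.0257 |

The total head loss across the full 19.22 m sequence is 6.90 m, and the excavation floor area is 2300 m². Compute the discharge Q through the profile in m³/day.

35.1

Flow is perpendicular to layering, so the layers act in series and the equivalent K is the thickness-weighted harmonic mean.
Total thickness L = 7.62 + 11.6 = 19.22 m.
Σ(b_i/K_i) = 7.62/9.34 + 11.6/0.0257 = 452.2 d.
K_eq = L / Σ(b_i/K_i) = 19.22 / 452.2 = 0.04251 m/day.
Q = K_eq · A · (Δh/L) = 0.04251 × 2300 × (6.90/19.22) = 35.10 m³/day.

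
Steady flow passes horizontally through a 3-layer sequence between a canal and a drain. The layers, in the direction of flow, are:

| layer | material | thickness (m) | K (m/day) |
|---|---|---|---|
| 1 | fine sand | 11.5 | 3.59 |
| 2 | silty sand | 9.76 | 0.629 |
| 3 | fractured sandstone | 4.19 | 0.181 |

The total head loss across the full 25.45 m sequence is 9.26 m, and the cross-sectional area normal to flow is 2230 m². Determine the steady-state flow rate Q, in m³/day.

Flow is perpendicular to layering, so the layers act in series and the equivalent K is the thickness-weighted harmonic mean.
Total thickness L = 11.5 + 9.76 + 4.19 = 25.45 m.
Σ(b_i/K_i) = 11.5/3.59 + 9.76/0.629 + 4.19/0.181 = 41.87 d.
K_eq = L / Σ(b_i/K_i) = 25.45 / 41.87 = 0.6078 m/day.
Q = K_eq · A · (Δh/L) = 0.6078 × 2230 × (9.26/25.45) = 493.2 m³/day.

493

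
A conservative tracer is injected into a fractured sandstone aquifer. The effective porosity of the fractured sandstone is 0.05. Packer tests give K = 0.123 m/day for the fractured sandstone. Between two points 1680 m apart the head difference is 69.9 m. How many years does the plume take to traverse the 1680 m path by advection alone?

44.9

Hydraulic gradient i = Δh / L = 69.9 / 1680 = 0.04161.
Darcy flux q = K · i = 0.1230 × 0.04161 = 0.005118 m/day.
Seepage velocity v = q / n_e = 0.005118 / 0.05 = 0.1024 m/day.
Travel time t = L / v = 1680 / 0.1024 = 16414 days = 44.94 years.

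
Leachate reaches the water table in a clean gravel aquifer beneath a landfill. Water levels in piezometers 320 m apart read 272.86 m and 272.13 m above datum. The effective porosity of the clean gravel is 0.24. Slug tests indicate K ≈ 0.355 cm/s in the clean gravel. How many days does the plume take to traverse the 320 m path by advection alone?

110

Convert K: 0.355 cm/s × 864 = 306.7 m/day.
Hydraulic gradient i = (272.86 − 272.13) / 320 = 0.73 / 320 = 0.002281.
Darcy flux q = K · i = 306.7 × 0.002281 = 0.6997 m/day.
Seepage velocity v = q / n_e = 0.6997 / 0.24 = 2.915 m/day.
Travel time t = L / v = 320 / 2.915 = 109.8 days.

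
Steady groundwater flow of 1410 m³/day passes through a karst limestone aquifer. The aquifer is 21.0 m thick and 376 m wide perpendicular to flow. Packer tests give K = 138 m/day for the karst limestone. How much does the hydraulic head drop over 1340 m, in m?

Cross-sectional area A = 376 × 21.0 = 7896 m².
From Q = K·A·i, i = Q / (K·A) = 1410 / (138.0 × 7896) = 0.001294.
Head loss Δh = i · L = 0.001294 × 1340 = 1.734 m.

1.73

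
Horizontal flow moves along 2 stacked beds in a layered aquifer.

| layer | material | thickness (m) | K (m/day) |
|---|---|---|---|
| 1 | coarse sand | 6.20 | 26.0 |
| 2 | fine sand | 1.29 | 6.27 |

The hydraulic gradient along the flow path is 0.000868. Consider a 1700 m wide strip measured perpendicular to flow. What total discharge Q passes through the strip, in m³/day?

Flow is parallel to layering, so each bed carries its own Darcy discharge and the transmissivities add.
Σ(K_i·b_i) = 26.0×6.20 + 6.27×1.29 = 169.3 m²/day.
Hydraulic gradient i = 0.000868.
Q = Σ(K_i·b_i) · W · i = 169.3 × 1700 × 0.0008680 = 249.8 m³/day.

250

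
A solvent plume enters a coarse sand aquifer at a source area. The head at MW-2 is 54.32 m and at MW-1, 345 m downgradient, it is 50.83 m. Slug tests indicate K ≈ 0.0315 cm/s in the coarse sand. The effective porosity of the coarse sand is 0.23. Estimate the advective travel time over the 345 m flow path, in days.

Convert K: 0.0315 cm/s × 864 = 27.22 m/day.
Hydraulic gradient i = (54.32 − 50.83) / 345 = 3.49 / 345 = 0.01012.
Darcy flux q = K · i = 27.22 × 0.01012 = 0.2753 m/day.
Seepage velocity v = q / n_e = 0.2753 / 0.23 = 1.197 m/day.
Travel time t = L / v = 345 / 1.197 = 288.2 days.

288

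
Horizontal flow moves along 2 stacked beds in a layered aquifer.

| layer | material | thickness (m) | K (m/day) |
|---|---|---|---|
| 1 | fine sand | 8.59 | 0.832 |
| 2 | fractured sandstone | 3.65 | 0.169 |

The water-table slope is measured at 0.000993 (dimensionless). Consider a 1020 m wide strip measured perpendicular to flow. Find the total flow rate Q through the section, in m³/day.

7.86

Flow is parallel to layering, so each bed carries its own Darcy discharge and the transmissivities add.
Σ(K_i·b_i) = 0.832×8.59 + 0.169×3.65 = 7.764 m²/day.
Hydraulic gradient i = 0.000993.
Q = Σ(K_i·b_i) · W · i = 7.764 × 1020 × 0.0009930 = 7.864 m³/day.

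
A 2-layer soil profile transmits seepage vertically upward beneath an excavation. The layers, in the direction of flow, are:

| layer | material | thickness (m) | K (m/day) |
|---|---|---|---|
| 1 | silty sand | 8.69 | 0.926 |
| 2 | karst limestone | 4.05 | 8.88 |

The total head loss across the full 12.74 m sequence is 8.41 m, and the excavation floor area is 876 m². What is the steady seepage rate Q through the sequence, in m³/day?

Flow is perpendicular to layering, so the layers act in series and the equivalent K is the thickness-weighted harmonic mean.
Total thickness L = 8.69 + 4.05 = 12.74 m.
Σ(b_i/K_i) = 8.69/0.926 + 4.05/8.88 = 9.841 d.
K_eq = L / Σ(b_i/K_i) = 12.74 / 9.841 = 1.295 m/day.
Q = K_eq · A · (Δh/L) = 1.295 × 876 × (8.41/12.74) = 748.7 m³/day.

749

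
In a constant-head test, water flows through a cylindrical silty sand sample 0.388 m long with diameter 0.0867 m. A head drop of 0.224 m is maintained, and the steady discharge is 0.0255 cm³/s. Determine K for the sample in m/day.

Cross-sectional area A = π·(d/2)² = π × (0.0867/2)² = 0.005904 m².
Convert discharge: 0.0255 cm³/s = 2.550e-08 m³/s.
Darcy's law rearranged: K = Q·L / (A·Δh) = 2.550e-08 × 0.388 / (0.005904 × 0.224) = 7.482e-06 m/s = 0.6464 m/day.

0.646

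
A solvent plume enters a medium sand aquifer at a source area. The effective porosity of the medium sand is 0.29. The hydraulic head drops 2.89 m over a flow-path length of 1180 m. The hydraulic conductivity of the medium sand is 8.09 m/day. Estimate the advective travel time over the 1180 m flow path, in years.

Hydraulic gradient i = Δh / L = 2.89 / 1180 = 0.002449.
Darcy flux q = K · i = 8.090 × 0.002449 = 0.01981 m/day.
Seepage velocity v = q / n_e = 0.01981 / 0.29 = 0.06832 m/day.
Travel time t = L / v = 1180 / 0.06832 = 17271 days = 47.29 years.

47.3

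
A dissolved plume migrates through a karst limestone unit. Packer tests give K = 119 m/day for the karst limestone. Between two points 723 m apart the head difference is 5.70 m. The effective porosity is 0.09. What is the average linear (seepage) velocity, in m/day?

Hydraulic gradient i = Δh / L = 5.70 / 723 = 0.007884.
Darcy flux q = K · i = 119.0 × 0.007884 = 0.9382 m/day.
Seepage velocity v = q / n_e = 0.9382 / 0.09 = 10.42 m/day.

10.4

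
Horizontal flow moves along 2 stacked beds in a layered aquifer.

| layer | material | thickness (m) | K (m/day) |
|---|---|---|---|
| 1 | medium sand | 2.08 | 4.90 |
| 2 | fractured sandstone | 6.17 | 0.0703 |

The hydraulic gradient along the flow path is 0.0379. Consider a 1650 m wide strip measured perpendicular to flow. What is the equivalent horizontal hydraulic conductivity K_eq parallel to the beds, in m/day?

1.29

Flow is parallel to layering, so each bed carries its own Darcy discharge and the transmissivities add.
Σ(K_i·b_i) = 4.90×2.08 + 0.0703×6.17 = 10.63 m²/day.
Total thickness b = 8.250 m, so K_eq = Σ(K_i·b_i)/b = 1.288 m/day.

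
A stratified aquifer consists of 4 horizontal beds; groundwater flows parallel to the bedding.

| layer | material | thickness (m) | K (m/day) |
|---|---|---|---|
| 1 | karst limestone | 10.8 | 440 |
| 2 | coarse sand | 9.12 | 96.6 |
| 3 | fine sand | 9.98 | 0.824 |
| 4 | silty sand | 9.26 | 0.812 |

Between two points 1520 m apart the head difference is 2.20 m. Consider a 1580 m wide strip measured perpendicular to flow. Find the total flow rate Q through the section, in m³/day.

Flow is parallel to layering, so each bed carries its own Darcy discharge and the transmissivities add.
Σ(K_i·b_i) = 440×10.8 + 96.6×9.12 + 0.824×9.98 + 0.812×9.26 = 5649 m²/day.
Hydraulic gradient i = Δh / L = 2.20 / 1520 = 0.001447.
Q = Σ(K_i·b_i) · W · i = 5649 × 1580 × 0.001447 = 12918 m³/day.

12900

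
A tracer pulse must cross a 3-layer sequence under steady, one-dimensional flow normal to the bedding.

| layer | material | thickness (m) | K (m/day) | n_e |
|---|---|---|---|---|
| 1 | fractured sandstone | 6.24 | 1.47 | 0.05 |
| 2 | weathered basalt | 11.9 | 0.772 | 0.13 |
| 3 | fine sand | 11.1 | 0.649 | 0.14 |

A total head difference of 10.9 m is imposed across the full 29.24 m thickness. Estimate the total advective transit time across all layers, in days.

11.5

With flow normal to the layers, continuity requires the same specific discharge q through every layer.
Σ(b_i/K_i) = 6.24/1.47 + 11.9/0.772 + 11.1/0.649 = 36.76 d.
q = Δh / Σ(b_i/K_i) = 10.9 / 36.76 = 0.2965 m/day.
In each layer the seepage velocity is v_i = q/n_i, so the layer transit time is t_i = b_i·n_i / q:
  layer 1 (fractured sandstone): t_1 = 6.24 × 0.05 / 0.2965 = 1.052 d
  layer 2 (weathered basalt): t_2 = 11.9 × 0.13 / 0.2965 = 5.218 d
  layer 3 (fine sand): t_3 = 11.1 × 0.14 / 0.2965 = 5.241 d
Total t = Σ t_i = 11.51 days.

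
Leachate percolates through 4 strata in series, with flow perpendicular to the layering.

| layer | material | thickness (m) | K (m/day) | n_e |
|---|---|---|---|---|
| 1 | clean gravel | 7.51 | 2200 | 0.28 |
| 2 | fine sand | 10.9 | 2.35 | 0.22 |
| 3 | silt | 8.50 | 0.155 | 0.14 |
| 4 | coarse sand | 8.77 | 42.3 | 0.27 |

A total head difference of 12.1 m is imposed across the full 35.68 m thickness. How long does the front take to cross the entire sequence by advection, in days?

With flow normal to the layers, continuity requires the same specific discharge q through every layer.
Σ(b_i/K_i) = 7.51/2200 + 10.9/2.35 + 8.50/0.155 + 8.77/42.3 = 59.69 d.
q = Δh / Σ(b_i/K_i) = 12.1 / 59.69 = 0.2027 m/day.
In each layer the seepage velocity is v_i = q/n_i, so the layer transit time is t_i = b_i·n_i / q:
  layer 1 (clean gravel): t_1 = 7.51 × 0.28 / 0.2027 = 10.37 d
  layer 2 (fine sand): t_2 = 10.9 × 0.22 / 0.2027 = 11.83 d
  layer 3 (silt): t_3 = 8.50 × 0.14 / 0.2027 = 5.870 d
  layer 4 (coarse sand): t_4 = 8.77 × 0.27 / 0.2027 = 11.68 d
Total t = Σ t_i = 39.75 days.

39.8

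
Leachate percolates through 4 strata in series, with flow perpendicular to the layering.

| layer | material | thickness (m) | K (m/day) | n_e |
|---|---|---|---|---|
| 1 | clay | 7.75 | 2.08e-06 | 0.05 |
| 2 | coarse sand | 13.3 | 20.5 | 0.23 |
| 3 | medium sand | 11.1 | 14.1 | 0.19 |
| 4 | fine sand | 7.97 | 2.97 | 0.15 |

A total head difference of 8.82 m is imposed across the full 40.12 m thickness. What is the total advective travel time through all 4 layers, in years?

With flow normal to the layers, continuity requires the same specific discharge q through every layer.
Σ(b_i/K_i) = 7.75/2.08e-06 + 13.3/20.5 + 11.1/14.1 + 7.97/2.97 = 3.726e+06 d.
q = Δh / Σ(b_i/K_i) = 8.82 / 3.726e+06 = 2.367e-06 m/day.
In each layer the seepage velocity is v_i = q/n_i, so the layer transit time is t_i = b_i·n_i / q:
  layer 1 (clay): t_1 = 7.75 × 0.05 / 2.367e-06 = 1.637e+05 d
  layer 2 (coarse sand): t_2 = 13.3 × 0.23 / 2.367e-06 = 1.292e+06 d
  layer 3 (medium sand): t_3 = 11.1 × 0.19 / 2.367e-06 = 8.909e+05 d
  layer 4 (fine sand): t_4 = 7.97 × 0.15 / 2.367e-06 = 5.050e+05 d
Total t = Σ t_i = 2.852e+06 days = 7808 years.

7810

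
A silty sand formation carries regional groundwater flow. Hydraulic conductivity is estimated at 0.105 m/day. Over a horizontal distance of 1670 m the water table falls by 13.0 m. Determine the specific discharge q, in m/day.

Hydraulic gradient i = Δh / L = 13.0 / 1670 = 0.007784.
Specific discharge q = K · i = 0.1050 × 0.007784 = 0.0008174 m/day.

0.000817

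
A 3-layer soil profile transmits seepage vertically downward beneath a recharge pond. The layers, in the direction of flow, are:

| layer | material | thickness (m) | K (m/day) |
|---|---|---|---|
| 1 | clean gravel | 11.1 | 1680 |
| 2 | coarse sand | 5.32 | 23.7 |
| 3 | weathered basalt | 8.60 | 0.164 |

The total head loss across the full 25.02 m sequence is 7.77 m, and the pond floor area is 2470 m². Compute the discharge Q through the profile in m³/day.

Flow is perpendicular to layering, so the layers act in series and the equivalent K is the thickness-weighted harmonic mean.
Total thickness L = 11.1 + 5.32 + 8.60 = 25.02 m.
Σ(b_i/K_i) = 11.1/1680 + 5.32/23.7 + 8.60/0.164 = 52.67 d.
K_eq = L / Σ(b_i/K_i) = 25.02 / 52.67 = 0.4750 m/day.
Q = K_eq · A · (Δh/L) = 0.4750 × 2470 × (7.77/25.02) = 364.4 m³/day.

364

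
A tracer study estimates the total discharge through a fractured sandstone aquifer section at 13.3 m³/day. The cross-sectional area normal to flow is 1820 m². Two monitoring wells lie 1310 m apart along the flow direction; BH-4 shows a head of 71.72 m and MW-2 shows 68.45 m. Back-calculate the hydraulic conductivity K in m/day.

2.93

Hydraulic gradient i = (71.72 − 68.45) / 1310 = 3.27 / 1310 = 0.002496.
From Q = K·A·i, K = Q / (A·i) = 13.3 / (1820 × 0.002496) = 2.928 m/day.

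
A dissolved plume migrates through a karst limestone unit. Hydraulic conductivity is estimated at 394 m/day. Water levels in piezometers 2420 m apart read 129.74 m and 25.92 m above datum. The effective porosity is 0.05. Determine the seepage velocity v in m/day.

338

Hydraulic gradient i = (129.74 − 25.92) / 2420 = 103.82 / 2420 = 0.04290.
Darcy flux q = K · i = 394.0 × 0.04290 = 16.90 m/day.
Seepage velocity v = q / n_e = 16.90 / 0.05 = 338.1 m/day.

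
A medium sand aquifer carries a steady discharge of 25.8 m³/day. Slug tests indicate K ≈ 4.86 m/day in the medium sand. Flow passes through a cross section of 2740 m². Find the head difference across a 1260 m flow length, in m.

2.44

From Q = K·A·i, i = Q / (K·A) = 25.8 / (4.860 × 2740) = 0.001937.
Head loss Δh = i · L = 0.001937 × 1260 = 2.441 m.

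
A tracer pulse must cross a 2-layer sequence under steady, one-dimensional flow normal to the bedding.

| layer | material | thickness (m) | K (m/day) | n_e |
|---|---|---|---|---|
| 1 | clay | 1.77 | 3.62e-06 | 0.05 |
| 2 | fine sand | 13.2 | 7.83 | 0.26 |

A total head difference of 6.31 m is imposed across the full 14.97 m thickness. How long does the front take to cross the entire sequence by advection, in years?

747

With flow normal to the layers, continuity requires the same specific discharge q through every layer.
Σ(b_i/K_i) = 1.77/3.62e-06 + 13.2/7.83 = 4.890e+05 d.
q = Δh / Σ(b_i/K_i) = 6.31 / 4.890e+05 = 1.291e-05 m/day.
In each layer the seepage velocity is v_i = q/n_i, so the layer transit time is t_i = b_i·n_i / q:
  layer 1 (clay): t_1 = 1.77 × 0.05 / 1.291e-05 = 6858 d
  layer 2 (fine sand): t_2 = 13.2 × 0.26 / 1.291e-05 = 2.659e+05 d
Total t = Σ t_i = 2.728e+05 days = 746.9 years.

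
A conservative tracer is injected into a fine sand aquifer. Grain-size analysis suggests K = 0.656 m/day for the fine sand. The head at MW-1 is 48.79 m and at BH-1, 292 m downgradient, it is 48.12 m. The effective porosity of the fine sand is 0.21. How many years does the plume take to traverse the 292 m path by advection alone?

112

Hydraulic gradient i = (48.79 − 48.12) / 292 = 0.67 / 292 = 0.002295.
Darcy flux q = K · i = 0.6560 × 0.002295 = 0.001505 m/day.
Seepage velocity v = q / n_e = 0.001505 / 0.21 = 0.007168 m/day.
Travel time t = L / v = 292 / 0.007168 = 40739 days = 111.5 years.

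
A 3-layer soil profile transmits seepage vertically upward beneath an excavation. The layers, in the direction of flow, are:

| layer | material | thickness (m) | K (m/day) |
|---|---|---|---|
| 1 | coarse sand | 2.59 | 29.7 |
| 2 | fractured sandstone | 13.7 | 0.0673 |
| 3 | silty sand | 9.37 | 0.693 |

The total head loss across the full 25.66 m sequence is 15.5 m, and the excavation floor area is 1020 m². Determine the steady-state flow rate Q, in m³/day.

72.8

Flow is perpendicular to layering, so the layers act in series and the equivalent K is the thickness-weighted harmonic mean.
Total thickness L = 2.59 + 13.7 + 9.37 = 25.66 m.
Σ(b_i/K_i) = 2.59/29.7 + 13.7/0.0673 + 9.37/0.693 = 217.2 d.
K_eq = L / Σ(b_i/K_i) = 25.66 / 217.2 = 0.1182 m/day.
Q = K_eq · A · (Δh/L) = 0.1182 × 1020 × (15.5/25.66) = 72.80 m³/day.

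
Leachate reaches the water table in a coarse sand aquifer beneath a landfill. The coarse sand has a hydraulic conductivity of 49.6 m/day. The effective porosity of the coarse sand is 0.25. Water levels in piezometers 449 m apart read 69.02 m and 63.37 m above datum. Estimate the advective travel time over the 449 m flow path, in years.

Hydraulic gradient i = (69.02 − 63.37) / 449 = 5.65 / 449 = 0.01258.
Darcy flux q = K · i = 49.60 × 0.01258 = 0.6241 m/day.
Seepage velocity v = q / n_e = 0.6241 / 0.25 = 2.497 m/day.
Travel time t = L / v = 449 / 2.497 = 179.8 days = 0.4924 years.

0.492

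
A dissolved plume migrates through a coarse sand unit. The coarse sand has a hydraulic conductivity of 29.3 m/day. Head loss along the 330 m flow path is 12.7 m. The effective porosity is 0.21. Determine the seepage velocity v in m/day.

5.37

Hydraulic gradient i = Δh / L = 12.7 / 330 = 0.03848.
Darcy flux q = K · i = 29.30 × 0.03848 = 1.128 m/day.
Seepage velocity v = q / n_e = 1.128 / 0.21 = 5.370 m/day.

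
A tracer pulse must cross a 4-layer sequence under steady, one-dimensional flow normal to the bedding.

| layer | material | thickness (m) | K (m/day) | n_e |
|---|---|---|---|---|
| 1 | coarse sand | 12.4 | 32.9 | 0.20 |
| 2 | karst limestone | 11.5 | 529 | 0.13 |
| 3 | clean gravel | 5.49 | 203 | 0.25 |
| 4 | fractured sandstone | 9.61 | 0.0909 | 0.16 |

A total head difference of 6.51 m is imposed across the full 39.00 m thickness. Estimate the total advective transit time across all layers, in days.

With flow normal to the layers, continuity requires the same specific discharge q through every layer.
Σ(b_i/K_i) = 12.4/32.9 + 11.5/529 + 5.49/203 + 9.61/0.0909 = 106.1 d.
q = Δh / Σ(b_i/K_i) = 6.51 / 106.1 = 0.06133 m/day.
In each layer the seepage velocity is v_i = q/n_i, so the layer transit time is t_i = b_i·n_i / q:
  layer 1 (coarse sand): t_1 = 12.4 × 0.20 / 0.06133 = 40.44 d
  layer 2 (karst limestone): t_2 = 11.5 × 0.13 / 0.06133 = 24.38 d
  layer 3 (clean gravel): t_3 = 5.49 × 0.25 / 0.06133 = 22.38 d
  layer 4 (fractured sandstone): t_4 = 9.61 × 0.16 / 0.06133 = 25.07 d
Total t = Σ t_i = 112.3 days.

112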